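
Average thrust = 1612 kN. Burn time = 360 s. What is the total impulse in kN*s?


It = 1612 * 360 = 580320 kN*s

580320 kN*s


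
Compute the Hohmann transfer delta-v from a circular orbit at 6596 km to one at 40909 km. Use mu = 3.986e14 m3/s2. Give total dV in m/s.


V1 = sqrt(mu/r1) = 7773.71 m/s
dV1 = V1*(sqrt(2*r2/(r1+r2)) - 1) = 2428.24 m/s
V2 = sqrt(mu/r2) = 3121.47 m/s
dV2 = V2*(1 - sqrt(2*r1/(r1+r2))) = 1476.55 m/s
Total dV = 3905 m/s

3905 m/s


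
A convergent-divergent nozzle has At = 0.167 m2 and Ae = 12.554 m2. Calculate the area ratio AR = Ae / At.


AR = 12.554 / 0.167 = 75.2

75.2


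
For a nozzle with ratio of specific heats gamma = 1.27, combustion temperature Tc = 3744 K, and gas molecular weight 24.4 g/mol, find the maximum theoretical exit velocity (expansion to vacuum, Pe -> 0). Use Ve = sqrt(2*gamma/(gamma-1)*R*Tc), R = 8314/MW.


R = 8314 / 24.4 = 340.74 J/(kg.K)
Ve = sqrt(2 * 1.27 / (1.27 - 1) * 340.74 * 3744) = 3464 m/s

3464 m/s


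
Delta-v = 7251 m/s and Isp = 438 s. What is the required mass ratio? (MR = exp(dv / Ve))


Ve = 438 * 9.81 = 4296.78 m/s
MR = exp(7251 / 4296.78) = 5.406

5.406


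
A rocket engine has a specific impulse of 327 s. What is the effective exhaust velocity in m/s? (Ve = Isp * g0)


Ve = Isp * g0 = 327 * 9.81 = 3207.9 m/s

3207.9 m/s


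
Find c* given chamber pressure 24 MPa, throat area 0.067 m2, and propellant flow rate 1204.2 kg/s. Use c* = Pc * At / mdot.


c* = 24e6 * 0.067 / 1204.2 = 1335 m/s

1335 m/s


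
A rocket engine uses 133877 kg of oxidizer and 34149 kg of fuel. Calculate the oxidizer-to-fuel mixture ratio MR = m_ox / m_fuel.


MR = 133877 / 34149 = 3.92

3.92


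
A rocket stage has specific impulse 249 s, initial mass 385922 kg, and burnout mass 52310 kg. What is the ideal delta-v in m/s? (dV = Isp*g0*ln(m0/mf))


Ve = 249 * 9.81 = 2442.69 m/s
dV = 2442.69 * ln(385922/52310) = 4882 m/s

4882 m/s


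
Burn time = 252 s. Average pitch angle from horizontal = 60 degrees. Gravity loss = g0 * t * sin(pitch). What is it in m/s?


GL = 9.81 * 252 * sin(60 deg) = 2141 m/s

2141 m/s


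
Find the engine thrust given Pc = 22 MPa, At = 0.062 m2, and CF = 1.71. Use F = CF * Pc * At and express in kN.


F = 1.71 * 22e6 * 0.062 = 2.3324e+06 N = 2332.4 kN

2332.4 kN


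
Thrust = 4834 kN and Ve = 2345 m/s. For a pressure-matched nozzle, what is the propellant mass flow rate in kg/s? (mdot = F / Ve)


mdot = F / Ve = 4834000 / 2345 = 2061.4 kg/s

2061.4 kg/s


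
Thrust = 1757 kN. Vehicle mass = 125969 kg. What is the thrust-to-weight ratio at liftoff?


TWR = 1757000 / (125969 * 9.81) = 1.42

1.42


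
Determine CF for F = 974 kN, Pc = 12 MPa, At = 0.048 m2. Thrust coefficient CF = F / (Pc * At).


CF = 974000 / (12e6 * 0.048) = 1.69

1.69


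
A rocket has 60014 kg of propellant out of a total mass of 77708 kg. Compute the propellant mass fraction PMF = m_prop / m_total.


PMF = 60014 / 77708 = 0.772

0.772


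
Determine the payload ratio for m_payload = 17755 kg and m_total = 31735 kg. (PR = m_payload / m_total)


PR = 17755 / 31735 = 0.5595

0.5595


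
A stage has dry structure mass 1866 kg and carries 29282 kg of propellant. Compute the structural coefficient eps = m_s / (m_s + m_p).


eps = 1866 / (1866 + 29282) = 0.0599

0.0599


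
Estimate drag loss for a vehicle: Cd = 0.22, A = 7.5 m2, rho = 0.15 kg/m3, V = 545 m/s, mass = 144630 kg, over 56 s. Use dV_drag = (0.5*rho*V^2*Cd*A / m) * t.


D = 0.5 * 0.15 * 545^2 * 0.22 * 7.5 = 36756.84 N
a = 36756.84 / 144630 = 0.2541 m/s2
dV = 0.2541 * 56 = 14.2 m/s

14.2 m/s


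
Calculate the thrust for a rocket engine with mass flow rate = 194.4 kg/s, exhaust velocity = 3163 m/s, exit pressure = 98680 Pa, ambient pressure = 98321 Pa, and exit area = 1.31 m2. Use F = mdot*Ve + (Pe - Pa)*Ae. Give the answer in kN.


F = 194.4 * 3163 + (98680 - 98321) * 1.31 = 615357.0 N = 615.4 kN

615.4 kN


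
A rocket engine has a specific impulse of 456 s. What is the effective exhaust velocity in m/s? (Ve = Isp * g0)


Ve = Isp * g0 = 456 * 9.81 = 4473.4 m/s

4473.4 m/s


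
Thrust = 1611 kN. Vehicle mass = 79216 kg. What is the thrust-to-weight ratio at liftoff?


TWR = 1611000 / (79216 * 9.81) = 2.07

2.07


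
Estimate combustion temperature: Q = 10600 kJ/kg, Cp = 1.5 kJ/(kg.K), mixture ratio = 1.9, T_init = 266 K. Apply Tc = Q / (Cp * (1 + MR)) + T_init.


Tc = 10600 / (1.5 * (1 + 1.9)) + 266 = 2703 K

2703 K


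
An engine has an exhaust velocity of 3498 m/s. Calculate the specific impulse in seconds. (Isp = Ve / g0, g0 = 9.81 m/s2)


Isp = Ve / g0 = 3498 / 9.81 = 356.6 s

356.6 s


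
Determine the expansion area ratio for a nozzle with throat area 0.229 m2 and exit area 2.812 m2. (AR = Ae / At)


AR = 2.812 / 0.229 = 12.3

12.3


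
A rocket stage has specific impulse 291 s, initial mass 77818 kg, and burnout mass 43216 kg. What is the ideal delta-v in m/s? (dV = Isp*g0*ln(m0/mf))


Ve = 291 * 9.81 = 2854.71 m/s
dV = 2854.71 * ln(77818/43216) = 1679 m/s

1679 m/s


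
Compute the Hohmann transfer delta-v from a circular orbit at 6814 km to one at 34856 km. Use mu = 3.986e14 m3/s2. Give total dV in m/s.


V1 = sqrt(mu/r1) = 7648.35 m/s
dV1 = V1*(sqrt(2*r2/(r1+r2)) - 1) = 2244.23 m/s
V2 = sqrt(mu/r2) = 3381.66 m/s
dV2 = V2*(1 - sqrt(2*r1/(r1+r2))) = 1447.76 m/s
Total dV = 3692 m/s

3692 m/s


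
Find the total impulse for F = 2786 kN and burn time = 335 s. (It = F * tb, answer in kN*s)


It = 2786 * 335 = 933310 kN*s

933310 kN*s


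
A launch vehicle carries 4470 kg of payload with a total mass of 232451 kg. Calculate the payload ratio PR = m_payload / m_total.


PR = 4470 / 232451 = 0.0192

0.0192


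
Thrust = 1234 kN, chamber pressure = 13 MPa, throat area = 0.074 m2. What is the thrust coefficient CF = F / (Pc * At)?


CF = 1234000 / (13e6 * 0.074) = 1.28

1.28


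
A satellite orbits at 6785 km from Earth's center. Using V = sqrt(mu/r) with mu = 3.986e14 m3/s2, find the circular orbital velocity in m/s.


V = sqrt(3.986e14 / 6785000) = 7665 m/s

7665 m/s


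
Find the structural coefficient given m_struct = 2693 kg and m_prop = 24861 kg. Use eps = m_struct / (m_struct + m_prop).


eps = 2693 / (2693 + 24861) = 0.0977

0.0977


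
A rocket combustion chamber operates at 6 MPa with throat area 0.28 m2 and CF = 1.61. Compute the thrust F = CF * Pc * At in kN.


F = 1.61 * 6e6 * 0.28 = 2.7048e+06 N = 2704.8 kN

2704.8 kN


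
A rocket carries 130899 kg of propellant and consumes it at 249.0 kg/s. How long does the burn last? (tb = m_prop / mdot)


tb = 130899 / 249.0 = 525.7 s

525.7 s


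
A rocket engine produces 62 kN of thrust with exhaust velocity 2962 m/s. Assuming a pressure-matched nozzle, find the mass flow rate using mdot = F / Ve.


mdot = F / Ve = 62000 / 2962 = 20.9 kg/s

20.9 kg/s


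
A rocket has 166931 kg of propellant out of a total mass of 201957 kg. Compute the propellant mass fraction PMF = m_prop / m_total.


PMF = 166931 / 201957 = 0.827

0.827


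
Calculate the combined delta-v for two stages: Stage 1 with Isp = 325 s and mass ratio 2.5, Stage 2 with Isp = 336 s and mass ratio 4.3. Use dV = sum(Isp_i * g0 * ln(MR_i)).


dV1 = 325 * 9.81 * ln(2.5) = 2921.4 m/s
dV2 = 336 * 9.81 * ln(4.3) = 4807.8 m/s
Total dV = 2921.4 + 4807.8 = 7729.2 m/s ~ 7729 m/s

7729 m/s


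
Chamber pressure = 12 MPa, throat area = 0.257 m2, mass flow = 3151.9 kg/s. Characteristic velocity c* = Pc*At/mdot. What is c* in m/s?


c* = 12e6 * 0.257 / 3151.9 = 978 m/s

978 m/s


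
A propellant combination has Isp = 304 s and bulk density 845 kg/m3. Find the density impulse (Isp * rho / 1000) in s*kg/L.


rho*Isp = 304 * 845 / 1000 = 257 s*kg/L

257 s*kg/L


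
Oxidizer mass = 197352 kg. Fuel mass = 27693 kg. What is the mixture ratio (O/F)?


MR = 197352 / 27693 = 7.13

7.13


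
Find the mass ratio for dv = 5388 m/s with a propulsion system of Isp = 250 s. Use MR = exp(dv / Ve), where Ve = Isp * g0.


Ve = 250 * 9.81 = 2452.5 m/s
MR = exp(5388 / 2452.5) = 8.997

8.997


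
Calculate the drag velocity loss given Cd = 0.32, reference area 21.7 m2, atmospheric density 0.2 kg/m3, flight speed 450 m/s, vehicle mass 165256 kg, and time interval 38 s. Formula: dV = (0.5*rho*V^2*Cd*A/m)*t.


D = 0.5 * 0.2 * 450^2 * 0.32 * 21.7 = 140616.0 N
a = 140616.0 / 165256 = 0.8509 m/s2
dV = 0.8509 * 38 = 32.3 m/s

32.3 m/s


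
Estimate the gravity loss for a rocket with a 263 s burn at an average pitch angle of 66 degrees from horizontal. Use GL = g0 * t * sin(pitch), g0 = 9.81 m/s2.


GL = 9.81 * 263 * sin(66 deg) = 2357 m/s

2357 m/s


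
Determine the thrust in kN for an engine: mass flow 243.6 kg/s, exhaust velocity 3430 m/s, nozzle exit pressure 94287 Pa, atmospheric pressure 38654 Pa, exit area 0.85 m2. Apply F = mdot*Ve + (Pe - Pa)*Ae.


F = 243.6 * 3430 + (94287 - 38654) * 0.85 = 882836.0 N = 882.8 kN

882.8 kN


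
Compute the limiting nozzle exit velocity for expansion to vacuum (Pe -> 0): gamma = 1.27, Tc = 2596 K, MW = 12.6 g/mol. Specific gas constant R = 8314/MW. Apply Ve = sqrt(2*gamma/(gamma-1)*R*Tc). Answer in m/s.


R = 8314 / 12.6 = 659.84 J/(kg.K)
Ve = sqrt(2 * 1.27 / (1.27 - 1) * 659.84 * 2596) = 4014 m/s

4014 m/s


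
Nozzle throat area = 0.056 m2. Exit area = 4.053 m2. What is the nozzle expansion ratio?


AR = 4.053 / 0.056 = 72.4

72.4


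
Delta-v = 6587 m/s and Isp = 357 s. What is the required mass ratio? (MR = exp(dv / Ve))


Ve = 357 * 9.81 = 3502.17 m/s
MR = exp(6587 / 3502.17) = 6.559

6.559


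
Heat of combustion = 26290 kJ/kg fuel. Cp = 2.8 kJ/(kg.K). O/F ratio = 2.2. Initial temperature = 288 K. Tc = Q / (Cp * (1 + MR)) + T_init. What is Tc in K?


Tc = 26290 / (2.8 * (1 + 2.2)) + 288 = 3222 K

3222 K


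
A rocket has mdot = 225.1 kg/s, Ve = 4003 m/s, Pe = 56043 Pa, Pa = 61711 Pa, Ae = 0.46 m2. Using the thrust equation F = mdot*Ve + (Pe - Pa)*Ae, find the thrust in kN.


F = 225.1 * 4003 + (56043 - 61711) * 0.46 = 898468.0 N = 898.5 kN

898.5 kN


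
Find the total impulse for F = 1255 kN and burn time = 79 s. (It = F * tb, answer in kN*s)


It = 1255 * 79 = 99145 kN*s

99145 kN*s


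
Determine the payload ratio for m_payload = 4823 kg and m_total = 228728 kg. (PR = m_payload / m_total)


PR = 4823 / 228728 = 0.0211

0.0211


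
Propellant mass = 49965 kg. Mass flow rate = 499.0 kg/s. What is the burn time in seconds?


tb = 49965 / 499.0 = 100.1 s

100.1 s


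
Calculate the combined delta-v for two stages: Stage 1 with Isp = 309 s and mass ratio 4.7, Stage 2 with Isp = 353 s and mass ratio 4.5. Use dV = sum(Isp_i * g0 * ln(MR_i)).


dV1 = 309 * 9.81 * ln(4.7) = 4691.1 m/s
dV2 = 353 * 9.81 * ln(4.5) = 5208.5 m/s
Total dV = 4691.1 + 5208.5 = 9899.6 m/s ~ 9900 m/s

9900 m/s


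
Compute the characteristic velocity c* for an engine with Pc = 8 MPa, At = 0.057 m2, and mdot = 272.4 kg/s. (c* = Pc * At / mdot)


c* = 8e6 * 0.057 / 272.4 = 1674 m/s

1674 m/s


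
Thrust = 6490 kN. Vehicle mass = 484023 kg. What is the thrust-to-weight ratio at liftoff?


TWR = 6490000 / (484023 * 9.81) = 1.37

1.37


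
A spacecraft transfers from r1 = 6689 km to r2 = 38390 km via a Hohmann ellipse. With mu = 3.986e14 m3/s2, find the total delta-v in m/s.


V1 = sqrt(mu/r1) = 7719.48 m/s
dV1 = V1*(sqrt(2*r2/(r1+r2)) - 1) = 2355.05 m/s
V2 = sqrt(mu/r2) = 3222.25 m/s
dV2 = V2*(1 - sqrt(2*r1/(r1+r2))) = 1466.89 m/s
Total dV = 3822 m/s

3822 m/s


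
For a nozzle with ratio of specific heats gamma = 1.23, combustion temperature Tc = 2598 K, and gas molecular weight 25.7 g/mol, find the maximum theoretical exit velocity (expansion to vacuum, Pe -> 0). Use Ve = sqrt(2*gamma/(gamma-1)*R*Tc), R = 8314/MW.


R = 8314 / 25.7 = 323.5 J/(kg.K)
Ve = sqrt(2 * 1.23 / (1.23 - 1) * 323.5 * 2598) = 2998 m/s

2998 m/s


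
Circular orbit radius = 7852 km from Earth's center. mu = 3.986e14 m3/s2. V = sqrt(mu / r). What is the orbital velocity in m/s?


V = sqrt(3.986e14 / 7852000) = 7125 m/s

7125 m/s


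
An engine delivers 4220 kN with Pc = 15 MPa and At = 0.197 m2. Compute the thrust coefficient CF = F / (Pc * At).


CF = 4220000 / (15e6 * 0.197) = 1.43

1.43


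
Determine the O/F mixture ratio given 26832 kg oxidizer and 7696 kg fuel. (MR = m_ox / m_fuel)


MR = 26832 / 7696 = 3.49

3.49


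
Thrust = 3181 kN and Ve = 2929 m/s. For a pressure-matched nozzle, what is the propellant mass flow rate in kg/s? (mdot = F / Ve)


mdot = F / Ve = 3181000 / 2929 = 1086.0 kg/s

1086.0 kg/s


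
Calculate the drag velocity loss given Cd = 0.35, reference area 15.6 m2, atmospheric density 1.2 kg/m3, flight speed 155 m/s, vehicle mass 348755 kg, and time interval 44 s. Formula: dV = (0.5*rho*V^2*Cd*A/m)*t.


D = 0.5 * 1.2 * 155^2 * 0.35 * 15.6 = 78705.9 N
a = 78705.9 / 348755 = 0.2257 m/s2
dV = 0.2257 * 44 = 9.9 m/s

9.9 m/s


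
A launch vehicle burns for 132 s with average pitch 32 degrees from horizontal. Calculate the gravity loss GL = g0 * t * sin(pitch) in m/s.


GL = 9.81 * 132 * sin(32 deg) = 686 m/s

686 m/s


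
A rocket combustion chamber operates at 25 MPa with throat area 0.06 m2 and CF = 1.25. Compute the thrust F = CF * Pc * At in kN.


F = 1.25 * 25e6 * 0.06 = 1.8750e+06 N = 1875.0 kN

1875.0 kN


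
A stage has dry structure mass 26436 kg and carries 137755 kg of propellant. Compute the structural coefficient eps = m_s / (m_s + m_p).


eps = 26436 / (26436 + 137755) = 0.161

0.161


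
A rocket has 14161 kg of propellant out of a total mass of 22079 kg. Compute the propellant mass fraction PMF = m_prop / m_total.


PMF = 14161 / 22079 = 0.641

0.641


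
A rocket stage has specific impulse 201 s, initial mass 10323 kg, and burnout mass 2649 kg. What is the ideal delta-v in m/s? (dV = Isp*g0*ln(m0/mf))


Ve = 201 * 9.81 = 1971.81 m/s
dV = 1971.81 * ln(10323/2649) = 2682 m/s

2682 m/s


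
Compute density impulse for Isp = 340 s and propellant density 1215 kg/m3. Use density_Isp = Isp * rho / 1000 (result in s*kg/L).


rho*Isp = 340 * 1215 / 1000 = 413 s*kg/L

413 s*kg/L


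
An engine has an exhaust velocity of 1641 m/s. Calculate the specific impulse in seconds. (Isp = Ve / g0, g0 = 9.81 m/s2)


Isp = Ve / g0 = 1641 / 9.81 = 167.3 s

167.3 s


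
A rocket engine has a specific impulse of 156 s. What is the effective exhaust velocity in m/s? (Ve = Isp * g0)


Ve = Isp * g0 = 156 * 9.81 = 1530.4 m/s

1530.4 m/s


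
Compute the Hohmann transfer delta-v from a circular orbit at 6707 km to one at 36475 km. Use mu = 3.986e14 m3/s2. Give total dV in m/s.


V1 = sqrt(mu/r1) = 7709.11 m/s
dV1 = V1*(sqrt(2*r2/(r1+r2)) - 1) = 2310.84 m/s
V2 = sqrt(mu/r2) = 3305.76 m/s
dV2 = V2*(1 - sqrt(2*r1/(r1+r2))) = 1463.29 m/s
Total dV = 3774 m/s

3774 m/s


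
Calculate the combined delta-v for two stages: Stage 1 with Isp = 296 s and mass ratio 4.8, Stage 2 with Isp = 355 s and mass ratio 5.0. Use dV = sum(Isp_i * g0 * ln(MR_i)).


dV1 = 296 * 9.81 * ln(4.8) = 4554.9 m/s
dV2 = 355 * 9.81 * ln(5.0) = 5604.9 m/s
Total dV = 4554.9 + 5604.9 = 10159.8 m/s ~ 10160 m/s

10160 m/s


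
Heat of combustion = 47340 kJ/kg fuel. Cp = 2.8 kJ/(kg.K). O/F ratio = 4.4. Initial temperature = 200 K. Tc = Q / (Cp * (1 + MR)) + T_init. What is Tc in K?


Tc = 47340 / (2.8 * (1 + 4.4)) + 200 = 3331 K

3331 K


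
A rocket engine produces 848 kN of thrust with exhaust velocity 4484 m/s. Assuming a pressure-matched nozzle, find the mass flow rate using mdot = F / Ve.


mdot = F / Ve = 848000 / 4484 = 189.1 kg/s

189.1 kg/s


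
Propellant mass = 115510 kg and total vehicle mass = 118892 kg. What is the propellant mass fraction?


PMF = 115510 / 118892 = 0.972

0.972


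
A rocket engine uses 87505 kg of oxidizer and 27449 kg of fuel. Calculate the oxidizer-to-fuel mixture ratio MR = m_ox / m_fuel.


MR = 87505 / 27449 = 3.19

3.19


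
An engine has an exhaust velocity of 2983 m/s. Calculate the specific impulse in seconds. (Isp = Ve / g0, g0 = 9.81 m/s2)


Isp = Ve / g0 = 2983 / 9.81 = 304.1 s

304.1 s


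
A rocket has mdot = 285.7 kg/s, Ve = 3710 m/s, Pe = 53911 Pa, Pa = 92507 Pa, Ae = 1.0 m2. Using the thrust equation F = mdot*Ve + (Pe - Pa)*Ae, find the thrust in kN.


F = 285.7 * 3710 + (53911 - 92507) * 1.0 = 1.0214e+06 N = 1021.4 kN

1021.4 kN


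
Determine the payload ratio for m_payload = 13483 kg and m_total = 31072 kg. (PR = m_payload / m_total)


PR = 13483 / 31072 = 0.4339

0.4339


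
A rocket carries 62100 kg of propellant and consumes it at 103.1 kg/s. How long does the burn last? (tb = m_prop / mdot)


tb = 62100 / 103.1 = 602.3 s

602.3 s


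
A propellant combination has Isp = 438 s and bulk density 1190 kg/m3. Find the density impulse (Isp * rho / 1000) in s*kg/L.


rho*Isp = 438 * 1190 / 1000 = 521 s*kg/L

521 s*kg/L


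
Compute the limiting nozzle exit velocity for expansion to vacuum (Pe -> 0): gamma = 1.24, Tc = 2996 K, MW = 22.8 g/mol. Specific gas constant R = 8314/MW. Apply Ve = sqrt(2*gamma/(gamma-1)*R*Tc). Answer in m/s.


R = 8314 / 22.8 = 364.65 J/(kg.K)
Ve = sqrt(2 * 1.24 / (1.24 - 1) * 364.65 * 2996) = 3360 m/s

3360 m/s


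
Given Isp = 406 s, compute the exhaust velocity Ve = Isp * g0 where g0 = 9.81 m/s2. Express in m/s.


Ve = Isp * g0 = 406 * 9.81 = 3982.9 m/s

3982.9 m/s


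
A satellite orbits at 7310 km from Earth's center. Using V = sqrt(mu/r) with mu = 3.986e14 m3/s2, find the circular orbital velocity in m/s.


V = sqrt(3.986e14 / 7310000) = 7384 m/s

7384 m/s


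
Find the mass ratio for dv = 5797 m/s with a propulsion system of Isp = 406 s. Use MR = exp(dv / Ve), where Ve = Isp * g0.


Ve = 406 * 9.81 = 3982.86 m/s
MR = exp(5797 / 3982.86) = 4.287

4.287


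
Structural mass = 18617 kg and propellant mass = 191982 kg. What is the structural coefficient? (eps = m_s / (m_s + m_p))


eps = 18617 / (18617 + 191982) = 0.0884

0.0884


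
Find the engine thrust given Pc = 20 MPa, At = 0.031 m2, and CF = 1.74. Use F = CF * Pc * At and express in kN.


F = 1.74 * 20e6 * 0.031 = 1.0788e+06 N = 1078.8 kN

1078.8 kN


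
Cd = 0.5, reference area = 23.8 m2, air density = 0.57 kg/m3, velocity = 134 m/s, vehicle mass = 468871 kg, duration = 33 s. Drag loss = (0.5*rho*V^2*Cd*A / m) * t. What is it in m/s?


D = 0.5 * 0.57 * 134^2 * 0.5 * 23.8 = 60897.77 N
a = 60897.77 / 468871 = 0.1299 m/s2
dV = 0.1299 * 33 = 4.3 m/s

4.3 m/s


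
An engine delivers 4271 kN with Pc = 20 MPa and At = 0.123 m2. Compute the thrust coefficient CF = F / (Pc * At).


CF = 4271000 / (20e6 * 0.123) = 1.74

1.74


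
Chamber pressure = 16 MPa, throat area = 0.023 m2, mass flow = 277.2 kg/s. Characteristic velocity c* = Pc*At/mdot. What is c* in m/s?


c* = 16e6 * 0.023 / 277.2 = 1328 m/s

1328 m/s


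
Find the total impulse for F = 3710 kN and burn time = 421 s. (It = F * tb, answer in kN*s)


It = 3710 * 421 = 1561910 kN*s

1561910 kN*s


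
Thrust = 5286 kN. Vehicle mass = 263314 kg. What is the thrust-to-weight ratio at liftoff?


TWR = 5286000 / (263314 * 9.81) = 2.05

2.05


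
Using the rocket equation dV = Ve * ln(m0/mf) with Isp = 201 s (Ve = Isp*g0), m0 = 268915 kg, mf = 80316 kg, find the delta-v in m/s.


Ve = 201 * 9.81 = 1971.81 m/s
dV = 1971.81 * ln(268915/80316) = 2383 m/s

2383 m/s


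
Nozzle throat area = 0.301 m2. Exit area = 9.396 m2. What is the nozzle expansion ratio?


AR = 9.396 / 0.301 = 31.2

31.2


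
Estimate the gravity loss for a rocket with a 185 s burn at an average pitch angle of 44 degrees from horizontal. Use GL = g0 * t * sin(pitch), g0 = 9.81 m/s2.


GL = 9.81 * 185 * sin(44 deg) = 1261 m/s

1261 m/s


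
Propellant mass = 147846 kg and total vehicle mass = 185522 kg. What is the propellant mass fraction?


PMF = 147846 / 185522 = 0.797

0.797


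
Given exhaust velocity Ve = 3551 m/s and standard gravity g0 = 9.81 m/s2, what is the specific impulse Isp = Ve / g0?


Isp = Ve / g0 = 3551 / 9.81 = 362.0 s

362.0 s


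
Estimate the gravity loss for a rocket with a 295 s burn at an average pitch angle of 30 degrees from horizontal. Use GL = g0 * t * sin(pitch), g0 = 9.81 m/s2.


GL = 9.81 * 295 * sin(30 deg) = 1447 m/s

1447 m/s


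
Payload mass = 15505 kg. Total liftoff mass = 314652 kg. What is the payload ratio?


PR = 15505 / 314652 = 0.0493

0.0493


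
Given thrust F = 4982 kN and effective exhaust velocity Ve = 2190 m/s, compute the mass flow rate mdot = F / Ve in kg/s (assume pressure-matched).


mdot = F / Ve = 4982000 / 2190 = 2274.9 kg/s

2274.9 kg/s


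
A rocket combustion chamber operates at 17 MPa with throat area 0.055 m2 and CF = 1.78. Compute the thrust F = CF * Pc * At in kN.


F = 1.78 * 17e6 * 0.055 = 1.6643e+06 N = 1664.3 kN

1664.3 kN


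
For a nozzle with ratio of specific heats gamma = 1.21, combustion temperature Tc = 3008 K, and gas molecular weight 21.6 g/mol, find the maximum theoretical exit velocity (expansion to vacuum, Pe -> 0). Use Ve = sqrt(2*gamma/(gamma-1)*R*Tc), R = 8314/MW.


R = 8314 / 21.6 = 384.91 J/(kg.K)
Ve = sqrt(2 * 1.21 / (1.21 - 1) * 384.91 * 3008) = 3653 m/s

3653 m/s


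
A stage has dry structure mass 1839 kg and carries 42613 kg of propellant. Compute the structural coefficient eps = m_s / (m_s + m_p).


eps = 1839 / (1839 + 42613) = 0.0414

0.0414


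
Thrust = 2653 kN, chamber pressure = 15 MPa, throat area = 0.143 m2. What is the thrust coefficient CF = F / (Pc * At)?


CF = 2653000 / (15e6 * 0.143) = 1.24

1.24


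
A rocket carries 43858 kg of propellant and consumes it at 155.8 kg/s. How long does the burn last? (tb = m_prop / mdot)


tb = 43858 / 155.8 = 281.5 s

281.5 s


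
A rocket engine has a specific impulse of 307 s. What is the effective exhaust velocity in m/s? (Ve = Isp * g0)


Ve = Isp * g0 = 307 * 9.81 = 3011.7 m/s

3011.7 m/s


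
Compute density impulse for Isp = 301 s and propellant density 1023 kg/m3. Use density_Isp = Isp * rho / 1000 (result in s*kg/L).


rho*Isp = 301 * 1023 / 1000 = 308 s*kg/L

308 s*kg/L


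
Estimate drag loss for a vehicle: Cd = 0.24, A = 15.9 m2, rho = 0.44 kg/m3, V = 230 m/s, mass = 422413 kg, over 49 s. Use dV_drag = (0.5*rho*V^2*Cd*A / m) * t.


D = 0.5 * 0.44 * 230^2 * 0.24 * 15.9 = 44410.61 N
a = 44410.61 / 422413 = 0.1051 m/s2
dV = 0.1051 * 49 = 5.2 m/s

5.2 m/s


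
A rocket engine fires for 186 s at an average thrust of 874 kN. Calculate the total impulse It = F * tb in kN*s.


It = 874 * 186 = 162564 kN*s

162564 kN*s


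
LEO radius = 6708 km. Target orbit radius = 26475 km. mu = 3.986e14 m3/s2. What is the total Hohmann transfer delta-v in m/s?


V1 = sqrt(mu/r1) = 7708.54 m/s
dV1 = V1*(sqrt(2*r2/(r1+r2)) - 1) = 2028.96 m/s
V2 = sqrt(mu/r2) = 3880.17 m/s
dV2 = V2*(1 - sqrt(2*r1/(r1+r2))) = 1412.97 m/s
Total dV = 3442 m/s

3442 m/s


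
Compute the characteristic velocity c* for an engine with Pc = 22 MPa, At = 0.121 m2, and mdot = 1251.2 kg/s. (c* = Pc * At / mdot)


c* = 22e6 * 0.121 / 1251.2 = 2128 m/s

2128 m/s


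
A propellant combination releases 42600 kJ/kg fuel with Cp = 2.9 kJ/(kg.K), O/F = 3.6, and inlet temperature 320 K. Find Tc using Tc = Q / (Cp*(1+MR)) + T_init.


Tc = 42600 / (2.9 * (1 + 3.6)) + 320 = 3513 K

3513 K


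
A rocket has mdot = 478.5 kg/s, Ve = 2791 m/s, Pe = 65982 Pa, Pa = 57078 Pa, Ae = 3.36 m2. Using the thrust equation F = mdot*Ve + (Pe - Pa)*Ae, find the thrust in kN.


F = 478.5 * 2791 + (65982 - 57078) * 3.36 = 1.3654e+06 N = 1365.4 kN

1365.4 kN


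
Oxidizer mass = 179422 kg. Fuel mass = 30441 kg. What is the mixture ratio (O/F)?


MR = 179422 / 30441 = 5.89

5.89


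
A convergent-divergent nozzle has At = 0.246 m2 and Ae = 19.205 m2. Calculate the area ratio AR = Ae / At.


AR = 19.205 / 0.246 = 78.1

78.1


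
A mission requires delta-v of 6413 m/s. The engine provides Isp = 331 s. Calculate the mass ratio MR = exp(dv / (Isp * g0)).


Ve = 331 * 9.81 = 3247.11 m/s
MR = exp(6413 / 3247.11) = 7.207

7.207


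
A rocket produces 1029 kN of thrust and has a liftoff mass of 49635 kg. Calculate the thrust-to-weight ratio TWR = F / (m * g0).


TWR = 1029000 / (49635 * 9.81) = 2.11

2.11


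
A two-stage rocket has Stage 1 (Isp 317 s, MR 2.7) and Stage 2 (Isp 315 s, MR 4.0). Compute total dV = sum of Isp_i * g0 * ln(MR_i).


dV1 = 317 * 9.81 * ln(2.7) = 3088.8 m/s
dV2 = 315 * 9.81 * ln(4.0) = 4283.9 m/s
Total dV = 3088.8 + 4283.9 = 7372.7 m/s ~ 7373 m/s

7373 m/s


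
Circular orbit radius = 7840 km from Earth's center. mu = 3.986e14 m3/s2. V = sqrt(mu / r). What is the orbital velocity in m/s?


V = sqrt(3.986e14 / 7840000) = 7130 m/s

7130 m/s


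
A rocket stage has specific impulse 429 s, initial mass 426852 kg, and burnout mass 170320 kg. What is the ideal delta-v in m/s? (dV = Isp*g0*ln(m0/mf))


Ve = 429 * 9.81 = 4208.49 m/s
dV = 4208.49 * ln(426852/170320) = 3867 m/s

3867 m/s


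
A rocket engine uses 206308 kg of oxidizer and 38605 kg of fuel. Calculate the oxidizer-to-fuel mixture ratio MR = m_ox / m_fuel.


MR = 206308 / 38605 = 5.34

5.34


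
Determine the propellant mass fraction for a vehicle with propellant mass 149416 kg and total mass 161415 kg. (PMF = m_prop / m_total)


PMF = 149416 / 161415 = 0.926

0.926


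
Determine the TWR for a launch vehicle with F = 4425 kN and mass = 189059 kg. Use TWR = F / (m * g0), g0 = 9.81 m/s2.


TWR = 4425000 / (189059 * 9.81) = 2.39

2.39


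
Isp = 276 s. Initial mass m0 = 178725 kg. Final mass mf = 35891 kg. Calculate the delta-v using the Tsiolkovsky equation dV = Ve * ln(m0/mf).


Ve = 276 * 9.81 = 2707.56 m/s
dV = 2707.56 * ln(178725/35891) = 4347 m/s

4347 m/s


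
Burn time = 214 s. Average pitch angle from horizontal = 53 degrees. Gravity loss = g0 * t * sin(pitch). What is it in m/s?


GL = 9.81 * 214 * sin(53 deg) = 1677 m/s

1677 m/s


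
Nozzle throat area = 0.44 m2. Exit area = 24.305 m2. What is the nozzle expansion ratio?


AR = 24.305 / 0.44 = 55.2

55.2


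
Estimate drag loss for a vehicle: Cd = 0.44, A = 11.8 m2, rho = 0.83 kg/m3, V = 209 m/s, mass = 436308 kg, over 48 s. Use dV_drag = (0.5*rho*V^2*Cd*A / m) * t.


D = 0.5 * 0.83 * 209^2 * 0.44 * 11.8 = 94118.58 N
a = 94118.58 / 436308 = 0.2157 m/s2
dV = 0.2157 * 48 = 10.4 m/s

10.4 m/s


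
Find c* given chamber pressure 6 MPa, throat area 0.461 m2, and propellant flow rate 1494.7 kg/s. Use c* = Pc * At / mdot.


c* = 6e6 * 0.461 / 1494.7 = 1851 m/s

1851 m/s


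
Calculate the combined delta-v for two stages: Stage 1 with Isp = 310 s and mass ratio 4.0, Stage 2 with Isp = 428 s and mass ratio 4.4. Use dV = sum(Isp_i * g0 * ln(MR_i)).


dV1 = 310 * 9.81 * ln(4.0) = 4215.9 m/s
dV2 = 428 * 9.81 * ln(4.4) = 6220.8 m/s
Total dV = 4215.9 + 6220.8 = 10436.7 m/s ~ 10437 m/s

10437 m/s


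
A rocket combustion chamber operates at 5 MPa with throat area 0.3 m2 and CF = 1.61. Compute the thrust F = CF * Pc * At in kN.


F = 1.61 * 5e6 * 0.3 = 2.4150e+06 N = 2415.0 kN

2415.0 kN


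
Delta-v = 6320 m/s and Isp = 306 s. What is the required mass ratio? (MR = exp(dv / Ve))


Ve = 306 * 9.81 = 3001.86 m/s
MR = exp(6320 / 3001.86) = 8.21

8.21


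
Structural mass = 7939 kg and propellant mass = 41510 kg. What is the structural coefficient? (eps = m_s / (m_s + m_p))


eps = 7939 / (7939 + 41510) = 0.1605

0.1605


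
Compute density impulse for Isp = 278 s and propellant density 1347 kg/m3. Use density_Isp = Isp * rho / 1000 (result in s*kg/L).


rho*Isp = 278 * 1347 / 1000 = 374 s*kg/L

374 s*kg/L


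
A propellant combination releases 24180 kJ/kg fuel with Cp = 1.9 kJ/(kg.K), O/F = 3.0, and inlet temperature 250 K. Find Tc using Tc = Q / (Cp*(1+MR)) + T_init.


Tc = 24180 / (1.9 * (1 + 3.0)) + 250 = 3432 K

3432 K


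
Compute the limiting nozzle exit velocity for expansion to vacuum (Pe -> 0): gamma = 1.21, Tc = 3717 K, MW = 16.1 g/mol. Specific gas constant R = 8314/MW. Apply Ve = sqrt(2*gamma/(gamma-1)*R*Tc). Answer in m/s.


R = 8314 / 16.1 = 516.4 J/(kg.K)
Ve = sqrt(2 * 1.21 / (1.21 - 1) * 516.4 * 3717) = 4703 m/s

4703 m/s


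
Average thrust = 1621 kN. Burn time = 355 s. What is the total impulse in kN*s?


It = 1621 * 355 = 575455 kN*s

575455 kN*s


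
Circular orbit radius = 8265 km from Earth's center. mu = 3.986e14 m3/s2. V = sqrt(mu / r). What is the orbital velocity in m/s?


V = sqrt(3.986e14 / 8265000) = 6945 m/s

6945 m/s


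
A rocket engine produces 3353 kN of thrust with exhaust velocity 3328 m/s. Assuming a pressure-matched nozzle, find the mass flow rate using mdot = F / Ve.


mdot = F / Ve = 3353000 / 3328 = 1007.5 kg/s

1007.5 kg/s


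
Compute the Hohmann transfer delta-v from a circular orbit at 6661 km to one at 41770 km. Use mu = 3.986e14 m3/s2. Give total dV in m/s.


V1 = sqrt(mu/r1) = 7735.69 m/s
dV1 = V1*(sqrt(2*r2/(r1+r2)) - 1) = 2424.1 m/s
V2 = sqrt(mu/r2) = 3089.13 m/s
dV2 = V2*(1 - sqrt(2*r1/(r1+r2))) = 1468.97 m/s
Total dV = 3893 m/s

3893 m/s


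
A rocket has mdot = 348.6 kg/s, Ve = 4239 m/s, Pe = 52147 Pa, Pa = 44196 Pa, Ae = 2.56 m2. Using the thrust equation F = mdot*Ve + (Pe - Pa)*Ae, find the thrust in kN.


F = 348.6 * 4239 + (52147 - 44196) * 2.56 = 1.4981e+06 N = 1498.1 kN

1498.1 kN


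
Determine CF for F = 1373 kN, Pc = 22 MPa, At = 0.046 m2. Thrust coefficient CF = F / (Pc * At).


CF = 1373000 / (22e6 * 0.046) = 1.36

1.36


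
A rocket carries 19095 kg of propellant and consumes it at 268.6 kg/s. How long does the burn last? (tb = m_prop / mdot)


tb = 19095 / 268.6 = 71.1 s

71.1 s


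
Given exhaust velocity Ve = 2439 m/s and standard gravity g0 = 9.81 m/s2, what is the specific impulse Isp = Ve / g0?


Isp = Ve / g0 = 2439 / 9.81 = 248.6 s

248.6 s


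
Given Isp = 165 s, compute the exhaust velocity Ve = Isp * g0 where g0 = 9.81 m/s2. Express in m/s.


Ve = Isp * g0 = 165 * 9.81 = 1618.7 m/s

1618.7 m/s


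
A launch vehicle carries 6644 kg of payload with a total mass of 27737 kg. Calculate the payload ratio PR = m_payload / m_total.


PR = 6644 / 27737 = 0.2395

0.2395


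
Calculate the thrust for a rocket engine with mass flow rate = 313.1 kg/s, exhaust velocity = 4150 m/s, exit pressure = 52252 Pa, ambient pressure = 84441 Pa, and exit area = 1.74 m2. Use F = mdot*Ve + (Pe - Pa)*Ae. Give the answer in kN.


F = 313.1 * 4150 + (52252 - 84441) * 1.74 = 1.2434e+06 N = 1243.4 kN

1243.4 kN


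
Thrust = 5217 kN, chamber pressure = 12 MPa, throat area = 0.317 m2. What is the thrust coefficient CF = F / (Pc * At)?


CF = 5217000 / (12e6 * 0.317) = 1.37

1.37


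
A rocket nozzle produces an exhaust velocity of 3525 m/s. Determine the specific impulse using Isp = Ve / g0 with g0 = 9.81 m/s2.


Isp = Ve / g0 = 3525 / 9.81 = 359.3 s

359.3 s


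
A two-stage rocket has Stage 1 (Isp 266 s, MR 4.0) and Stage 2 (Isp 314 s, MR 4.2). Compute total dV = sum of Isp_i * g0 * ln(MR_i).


dV1 = 266 * 9.81 * ln(4.0) = 3617.5 m/s
dV2 = 314 * 9.81 * ln(4.2) = 4420.5 m/s
Total dV = 3617.5 + 4420.5 = 8038.0 m/s ~ 8038 m/s

8038 m/s


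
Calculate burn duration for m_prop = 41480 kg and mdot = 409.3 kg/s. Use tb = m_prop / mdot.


tb = 41480 / 409.3 = 101.3 s

101.3 s


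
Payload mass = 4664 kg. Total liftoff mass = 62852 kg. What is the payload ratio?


PR = 4664 / 62852 = 0.0742

0.0742


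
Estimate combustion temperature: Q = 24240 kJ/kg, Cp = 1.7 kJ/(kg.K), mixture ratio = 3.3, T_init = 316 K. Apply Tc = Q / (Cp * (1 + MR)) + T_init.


Tc = 24240 / (1.7 * (1 + 3.3)) + 316 = 3632 K

3632 K


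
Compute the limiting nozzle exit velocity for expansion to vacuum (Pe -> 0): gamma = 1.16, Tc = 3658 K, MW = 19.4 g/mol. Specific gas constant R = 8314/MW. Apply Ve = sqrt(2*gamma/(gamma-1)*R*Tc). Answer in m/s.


R = 8314 / 19.4 = 428.56 J/(kg.K)
Ve = sqrt(2 * 1.16 / (1.16 - 1) * 428.56 * 3658) = 4768 m/s

4768 m/s


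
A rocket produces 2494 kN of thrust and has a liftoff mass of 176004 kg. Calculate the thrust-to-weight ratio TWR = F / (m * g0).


TWR = 2494000 / (176004 * 9.81) = 1.44

1.44


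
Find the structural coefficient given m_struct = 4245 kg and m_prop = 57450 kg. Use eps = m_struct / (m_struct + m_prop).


eps = 4245 / (4245 + 57450) = 0.0688

0.0688


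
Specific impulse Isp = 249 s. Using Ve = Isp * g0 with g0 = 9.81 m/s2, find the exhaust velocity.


Ve = Isp * g0 = 249 * 9.81 = 2442.7 m/s

2442.7 m/s


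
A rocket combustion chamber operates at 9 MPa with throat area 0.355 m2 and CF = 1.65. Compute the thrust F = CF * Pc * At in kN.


F = 1.65 * 9e6 * 0.355 = 5.2718e+06 N = 5271.8 kN

5271.8 kN


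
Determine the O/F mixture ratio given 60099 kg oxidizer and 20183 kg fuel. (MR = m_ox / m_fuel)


MR = 60099 / 20183 = 2.98

2.98


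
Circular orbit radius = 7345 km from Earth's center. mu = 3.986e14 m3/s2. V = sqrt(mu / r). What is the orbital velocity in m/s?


V = sqrt(3.986e14 / 7345000) = 7367 m/s

7367 m/s


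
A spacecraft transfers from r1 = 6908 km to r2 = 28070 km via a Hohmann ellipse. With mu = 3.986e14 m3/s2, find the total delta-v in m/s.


V1 = sqrt(mu/r1) = 7596.13 m/s
dV1 = V1*(sqrt(2*r2/(r1+r2)) - 1) = 2027.33 m/s
V2 = sqrt(mu/r2) = 3768.32 m/s
dV2 = V2*(1 - sqrt(2*r1/(r1+r2))) = 1399.99 m/s
Total dV = 3427 m/s

3427 m/s


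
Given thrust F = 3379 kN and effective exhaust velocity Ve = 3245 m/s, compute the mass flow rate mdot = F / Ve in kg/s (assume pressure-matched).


mdot = F / Ve = 3379000 / 3245 = 1041.3 kg/s

1041.3 kg/s


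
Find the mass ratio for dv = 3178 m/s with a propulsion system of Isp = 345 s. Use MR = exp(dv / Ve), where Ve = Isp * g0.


Ve = 345 * 9.81 = 3384.45 m/s
MR = exp(3178 / 3384.45) = 2.557

2.557


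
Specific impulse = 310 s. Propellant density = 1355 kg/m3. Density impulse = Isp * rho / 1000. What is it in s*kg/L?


rho*Isp = 310 * 1355 / 1000 = 420 s*kg/L

420 s*kg/L


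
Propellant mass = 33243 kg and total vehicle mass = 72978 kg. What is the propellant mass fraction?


PMF = 33243 / 72978 = 0.456

0.456


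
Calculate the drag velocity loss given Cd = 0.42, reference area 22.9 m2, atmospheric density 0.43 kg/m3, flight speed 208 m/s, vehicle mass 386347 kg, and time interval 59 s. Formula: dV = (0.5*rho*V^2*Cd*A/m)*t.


D = 0.5 * 0.43 * 208^2 * 0.42 * 22.9 = 89464.33 N
a = 89464.33 / 386347 = 0.2316 m/s2
dV = 0.2316 * 59 = 13.7 m/s

13.7 m/s


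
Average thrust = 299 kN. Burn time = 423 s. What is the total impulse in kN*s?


It = 299 * 423 = 126477 kN*s

126477 kN*s


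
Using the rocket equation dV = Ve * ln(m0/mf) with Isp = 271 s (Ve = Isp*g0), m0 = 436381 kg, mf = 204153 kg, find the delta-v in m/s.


Ve = 271 * 9.81 = 2658.51 m/s
dV = 2658.51 * ln(436381/204153) = 2020 m/s

2020 m/s


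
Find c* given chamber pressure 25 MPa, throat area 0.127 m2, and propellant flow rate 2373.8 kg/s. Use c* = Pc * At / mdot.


c* = 25e6 * 0.127 / 2373.8 = 1338 m/s

1338 m/s


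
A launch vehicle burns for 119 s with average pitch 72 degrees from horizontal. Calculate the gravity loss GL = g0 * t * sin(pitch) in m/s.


GL = 9.81 * 119 * sin(72 deg) = 1110 m/s

1110 m/s


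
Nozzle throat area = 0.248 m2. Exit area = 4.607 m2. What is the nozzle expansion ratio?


AR = 4.607 / 0.248 = 18.6

18.6


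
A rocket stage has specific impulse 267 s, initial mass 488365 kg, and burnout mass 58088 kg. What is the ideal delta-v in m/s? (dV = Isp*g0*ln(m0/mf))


Ve = 267 * 9.81 = 2619.27 m/s
dV = 2619.27 * ln(488365/58088) = 5577 m/s

5577 m/s


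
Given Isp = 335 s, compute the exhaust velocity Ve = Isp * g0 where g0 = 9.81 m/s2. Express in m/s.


Ve = Isp * g0 = 335 * 9.81 = 3286.4 m/s

3286.4 m/s


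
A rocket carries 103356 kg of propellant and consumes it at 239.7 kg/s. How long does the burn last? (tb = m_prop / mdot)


tb = 103356 / 239.7 = 431.2 s

431.2 s


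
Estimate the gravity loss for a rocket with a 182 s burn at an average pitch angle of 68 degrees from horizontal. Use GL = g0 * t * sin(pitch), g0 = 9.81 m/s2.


GL = 9.81 * 182 * sin(68 deg) = 1655 m/s

1655 m/s


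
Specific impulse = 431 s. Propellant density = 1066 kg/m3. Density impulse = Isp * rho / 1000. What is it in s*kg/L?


rho*Isp = 431 * 1066 / 1000 = 459 s*kg/L

459 s*kg/L


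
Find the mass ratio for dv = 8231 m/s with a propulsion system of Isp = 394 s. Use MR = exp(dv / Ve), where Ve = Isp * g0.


Ve = 394 * 9.81 = 3865.14 m/s
MR = exp(8231 / 3865.14) = 8.411

8.411


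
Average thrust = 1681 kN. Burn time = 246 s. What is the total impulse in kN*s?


It = 1681 * 246 = 413526 kN*s

413526 kN*s


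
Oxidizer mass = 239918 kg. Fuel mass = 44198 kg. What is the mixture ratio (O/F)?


MR = 239918 / 44198 = 5.43

5.43


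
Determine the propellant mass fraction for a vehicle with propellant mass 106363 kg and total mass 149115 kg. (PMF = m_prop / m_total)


PMF = 106363 / 149115 = 0.713

0.713


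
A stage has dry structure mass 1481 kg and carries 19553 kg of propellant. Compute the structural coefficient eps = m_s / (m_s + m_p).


eps = 1481 / (1481 + 19553) = 0.0704

0.0704


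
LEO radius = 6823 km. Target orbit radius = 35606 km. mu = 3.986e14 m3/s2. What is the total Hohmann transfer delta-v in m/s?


V1 = sqrt(mu/r1) = 7643.3 m/s
dV1 = V1*(sqrt(2*r2/(r1+r2)) - 1) = 2258.77 m/s
V2 = sqrt(mu/r2) = 3345.85 m/s
dV2 = V2*(1 - sqrt(2*r1/(r1+r2))) = 1448.37 m/s
Total dV = 3707 m/s

3707 m/s


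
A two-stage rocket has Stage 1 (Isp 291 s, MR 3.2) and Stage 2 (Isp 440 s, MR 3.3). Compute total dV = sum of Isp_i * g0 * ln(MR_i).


dV1 = 291 * 9.81 * ln(3.2) = 3320.5 m/s
dV2 = 440 * 9.81 * ln(3.3) = 5153.4 m/s
Total dV = 3320.5 + 5153.4 = 8473.9 m/s ~ 8474 m/s

8474 m/s


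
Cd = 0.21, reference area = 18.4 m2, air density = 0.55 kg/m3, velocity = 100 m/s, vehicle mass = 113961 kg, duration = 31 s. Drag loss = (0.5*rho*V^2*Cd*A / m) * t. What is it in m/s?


D = 0.5 * 0.55 * 100^2 * 0.21 * 18.4 = 10626.0 N
a = 10626.0 / 113961 = 0.0932 m/s2
dV = 0.0932 * 31 = 2.9 m/s

2.9 m/s


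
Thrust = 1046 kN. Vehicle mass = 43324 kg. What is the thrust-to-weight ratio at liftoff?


TWR = 1046000 / (43324 * 9.81) = 2.46

2.46


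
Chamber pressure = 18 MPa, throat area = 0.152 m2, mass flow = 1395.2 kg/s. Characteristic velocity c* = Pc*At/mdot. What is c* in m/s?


c* = 18e6 * 0.152 / 1395.2 = 1961 m/s

1961 m/s


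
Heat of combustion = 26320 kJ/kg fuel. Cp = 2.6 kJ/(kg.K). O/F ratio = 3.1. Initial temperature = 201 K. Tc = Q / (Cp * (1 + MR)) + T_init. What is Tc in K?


Tc = 26320 / (2.6 * (1 + 3.1)) + 201 = 2670 K

2670 K


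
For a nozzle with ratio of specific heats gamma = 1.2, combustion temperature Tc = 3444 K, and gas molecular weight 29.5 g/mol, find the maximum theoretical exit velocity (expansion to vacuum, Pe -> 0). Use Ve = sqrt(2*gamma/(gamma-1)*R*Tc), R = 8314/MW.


R = 8314 / 29.5 = 281.83 J/(kg.K)
Ve = sqrt(2 * 1.2 / (1.2 - 1) * 281.83 * 3444) = 3413 m/s

3413 m/s


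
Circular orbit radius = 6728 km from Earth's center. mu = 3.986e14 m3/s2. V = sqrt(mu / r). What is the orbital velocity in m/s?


V = sqrt(3.986e14 / 6728000) = 7697 m/s

7697 m/s


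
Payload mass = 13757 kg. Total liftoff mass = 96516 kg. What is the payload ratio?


PR = 13757 / 96516 = 0.1425

0.1425


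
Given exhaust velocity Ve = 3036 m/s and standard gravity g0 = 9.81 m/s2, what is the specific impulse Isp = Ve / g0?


Isp = Ve / g0 = 3036 / 9.81 = 309.5 s

309.5 s
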